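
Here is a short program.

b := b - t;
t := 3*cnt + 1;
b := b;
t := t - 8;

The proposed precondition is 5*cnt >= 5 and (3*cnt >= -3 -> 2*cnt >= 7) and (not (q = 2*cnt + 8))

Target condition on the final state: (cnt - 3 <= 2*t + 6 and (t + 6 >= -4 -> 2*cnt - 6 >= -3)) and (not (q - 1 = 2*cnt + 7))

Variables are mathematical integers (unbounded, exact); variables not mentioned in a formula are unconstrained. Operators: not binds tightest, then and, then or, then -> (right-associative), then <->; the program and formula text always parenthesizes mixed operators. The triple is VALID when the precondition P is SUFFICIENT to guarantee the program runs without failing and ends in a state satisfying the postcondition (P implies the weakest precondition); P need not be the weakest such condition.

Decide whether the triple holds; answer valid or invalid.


Working backward. After the program, the postcondition (cnt - 3 <= 2*t + 6 and (t + 6 >= -4 -> 2*cnt - 6 >= -3)) and (not (q - 1 = 2*cnt + 7)) must hold; in canonical form it is cnt <= 2*t + 9 and (t >= -10 -> 2*cnt >= 3) and (not (q = 2*cnt + 8)).
Before t := t - 8: cnt <= 2*t - 7 and (t >= -2 -> 2*cnt >= 3) and (not (q = 2*cnt + 8))
Before b := b: cnt <= 2*t - 7 and (t >= -2 -> 2*cnt >= 3) and (not (q = 2*cnt + 8))
Before t := 3*cnt + 1: 5*cnt >= 5 and (3*cnt >= -3 -> 2*cnt >= 3) and (not (q = 2*cnt + 8))
Before b := b - t: 5*cnt >= 5 and (3*cnt >= -3 -> 2*cnt >= 3) and (not (q = 2*cnt + 8))
The weakest precondition is 5*cnt >= 5 and (3*cnt >= -3 -> 2*cnt >= 3) and (not (q = 2*cnt + 8)).
Check whether 5*cnt >= 5 and (3*cnt >= -3 -> 2*cnt >= 7) and (not (q = 2*cnt + 8)) implies it.
Every state satisfying the precondition satisfies the weakest precondition: the implication holds.
Answer: valid


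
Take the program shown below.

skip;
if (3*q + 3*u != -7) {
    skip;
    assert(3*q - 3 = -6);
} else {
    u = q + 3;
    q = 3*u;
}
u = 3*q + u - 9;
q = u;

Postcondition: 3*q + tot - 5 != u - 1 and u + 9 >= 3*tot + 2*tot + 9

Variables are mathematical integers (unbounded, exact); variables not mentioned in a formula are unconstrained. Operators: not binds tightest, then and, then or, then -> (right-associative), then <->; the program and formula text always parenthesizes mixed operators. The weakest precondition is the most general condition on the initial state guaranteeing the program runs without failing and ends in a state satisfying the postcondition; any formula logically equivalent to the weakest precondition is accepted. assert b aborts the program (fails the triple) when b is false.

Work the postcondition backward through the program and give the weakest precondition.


Working backward. After the program, the postcondition 3*q + tot - 5 != u - 1 and u + 9 >= 3*tot + 2*tot + 9 must hold; in canonical form it is 3*q + tot != u + 4 and u >= 5*tot.
Before q := u: tot + 2*u != 4 and u >= 5*tot
Before u := 3*q + u - 9: 6*q + tot + 2*u != 22 and 3*q + u >= 5*tot + 9
Then branch requires 3*q = -3 and 6*q + tot + 2*u != 22 and 3*q + u >= 5*tot + 9; else branch requires 20*q + tot != -38 and 10*q >= 5*tot - 21.
Before the if: (3*q + 3*u != -7 -> (3*q = -3 and 6*q + tot + 2*u != 22 and 3*q + u >= 5*tot + 9)) and ((not (3*q + 3*u != -7)) -> (20*q + tot != -38 and 10*q >= 5*tot - 21))
Before skip: (3*q + 3*u != -7 -> (3*q = -3 and 6*q + tot + 2*u != 22 and 3*q + u >= 5*tot + 9)) and ((not (3*q + 3*u != -7)) -> (20*q + tot != -38 and 10*q >= 5*tot - 21))
Answer: WP = (3*q + 3*u != -7 -> (3*q = -3 and 6*q + tot + 2*u != 22 and 3*q + u >= 5*tot + 9)) and ((not (3*q + 3*u != -7)) -> (20*q + tot != -38 and 10*q >= 5*tot - 21))


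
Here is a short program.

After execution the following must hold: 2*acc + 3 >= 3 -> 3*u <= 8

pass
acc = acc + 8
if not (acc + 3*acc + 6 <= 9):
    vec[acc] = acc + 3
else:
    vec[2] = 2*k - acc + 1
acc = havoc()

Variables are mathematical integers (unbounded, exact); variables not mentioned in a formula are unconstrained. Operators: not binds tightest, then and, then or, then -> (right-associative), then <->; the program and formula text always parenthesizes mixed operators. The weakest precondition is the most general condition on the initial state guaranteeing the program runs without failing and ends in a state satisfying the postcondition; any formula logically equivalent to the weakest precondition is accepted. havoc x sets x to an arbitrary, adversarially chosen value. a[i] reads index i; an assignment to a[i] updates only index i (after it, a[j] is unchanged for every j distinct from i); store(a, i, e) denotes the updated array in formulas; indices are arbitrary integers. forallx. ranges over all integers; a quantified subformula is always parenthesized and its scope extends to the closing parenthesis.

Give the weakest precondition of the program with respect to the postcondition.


Working backward. After the program, the postcondition 2*acc + 3 >= 3 -> 3*u <= 8 must hold; in canonical form it is 2*acc >= 0 -> 3*u <= 8.
Before havoc acc: forall acc_1. (2*acc_1 >= 0 -> 3*u <= 8)
Then branch requires forall acc_1. (2*acc_1 >= 0 -> 3*u <= 8); else branch requires forall acc_1. (2*acc_1 >= 0 -> 3*u <= 8).
Before the if: ((not (4*acc <= 3)) -> (forall acc_1. (2*acc_1 >= 0 -> 3*u <= 8))) and (4*acc <= 3 -> (forall acc_1. (2*acc_1 >= 0 -> 3*u <= 8)))
Before acc := acc + 8: ((not (4*acc <= -29)) -> (forall acc_1. (2*acc_1 >= 0 -> 3*u <= 8))) and (4*acc <= -29 -> (forall acc_1. (2*acc_1 >= 0 -> 3*u <= 8)))
Before skip: ((not (4*acc <= -29)) -> (forall acc_1. (2*acc_1 >= 0 -> 3*u <= 8))) and (4*acc <= -29 -> (forall acc_1. (2*acc_1 >= 0 -> 3*u <= 8)))
Answer: WP = ((not (4*acc <= -29)) -> (forall acc_1. (2*acc_1 >= 0 -> 3*u <= 8))) and (4*acc <= -29 -> (forall acc_1. (2*acc_1 >= 0 -> 3*u <= 8)))


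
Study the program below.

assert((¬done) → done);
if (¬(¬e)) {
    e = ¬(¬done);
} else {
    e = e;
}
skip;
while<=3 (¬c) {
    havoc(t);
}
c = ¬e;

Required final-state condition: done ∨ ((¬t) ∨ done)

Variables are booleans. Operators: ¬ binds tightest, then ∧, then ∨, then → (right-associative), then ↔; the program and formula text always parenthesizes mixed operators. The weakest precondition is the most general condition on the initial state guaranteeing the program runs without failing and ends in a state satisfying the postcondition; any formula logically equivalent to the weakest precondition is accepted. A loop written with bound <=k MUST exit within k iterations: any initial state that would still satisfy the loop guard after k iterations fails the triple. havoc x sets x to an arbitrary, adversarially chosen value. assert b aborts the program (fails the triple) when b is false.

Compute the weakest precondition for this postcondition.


Working backward. After the program, the postcondition done ∨ ((¬t) ∨ done) must hold; in canonical form it is done ∨ (¬t).
Before c := ¬e: done ∨ (¬t)
Before the loop (bound <=3), unroll the exhaustion recursion (WP_0 = exit-now case; WP_j = one more guarded iteration, up to j = 3):
  WP_0: c ∧ (done ∨ (¬t))
  WP_1: ((¬c) → (c ∧ done)) ∧ (c → (done ∨ (¬t)))
  WP_2: ((¬c) → (((¬c) → (c ∧ done)) ∧ (c → done))) ∧ (c → (done ∨ (¬t)))
  WP_3: ((¬c) → (((¬c) → (((¬c) → (c ∧ done)) ∧ (c → done))) ∧ (c → done))) ∧ (c → (done ∨ (¬t)))
So before the loop: ((¬c) → (((¬c) → (((¬c) → (c ∧ done)) ∧ (c → done))) ∧ (c → done))) ∧ (c → (done ∨ (¬t)))
Before skip: ((¬c) → (((¬c) → (((¬c) → (c ∧ done)) ∧ (c → done))) ∧ (c → done))) ∧ (c → (done ∨ (¬t)))
Then branch requires ((¬c) → (((¬c) → (((¬c) → (c ∧ done)) ∧ (c → done))) ∧ (c → done))) ∧ (c → (done ∨ (¬t))); else branch requires ((¬c) → (((¬c) → (((¬c) → (c ∧ done)) ∧ (c → done))) ∧ (c → done))) ∧ (c → (done ∨ (¬t))).
Before the if: (e → (((¬c) → (((¬c) → (((¬c) → (c ∧ done)) ∧ (c → done))) ∧ (c → done))) ∧ (c → (done ∨ (¬t))))) ∧ ((¬e) → (((¬c) → (((¬c) → (((¬c) → (c ∧ done)) ∧ (c → done))) ∧ (c → done))) ∧ (c → (done ∨ (¬t)))))
Before assert (¬done) → done: ((¬done) → done) ∧ (e → (((¬c) → (((¬c) → (((¬c) → (c ∧ done)) ∧ (c → done))) ∧ (c → done))) ∧ (c → (done ∨ (¬t))))) ∧ ((¬e) → (((¬c) → (((¬c) → (((¬c) → (c ∧ done)) ∧ (c → done))) ∧ (c → done))) ∧ (c → (done ∨ (¬t)))))
Answer: WP = ((¬done) → done) ∧ (e → (((¬c) → (((¬c) → (((¬c) → (c ∧ done)) ∧ (c → done))) ∧ (c → done))) ∧ (c → (done ∨ (¬t))))) ∧ ((¬e) → (((¬c) → (((¬c) → (((¬c) → (c ∧ done)) ∧ (c → done))) ∧ (c → done))) ∧ (c → (done ∨ (¬t)))))


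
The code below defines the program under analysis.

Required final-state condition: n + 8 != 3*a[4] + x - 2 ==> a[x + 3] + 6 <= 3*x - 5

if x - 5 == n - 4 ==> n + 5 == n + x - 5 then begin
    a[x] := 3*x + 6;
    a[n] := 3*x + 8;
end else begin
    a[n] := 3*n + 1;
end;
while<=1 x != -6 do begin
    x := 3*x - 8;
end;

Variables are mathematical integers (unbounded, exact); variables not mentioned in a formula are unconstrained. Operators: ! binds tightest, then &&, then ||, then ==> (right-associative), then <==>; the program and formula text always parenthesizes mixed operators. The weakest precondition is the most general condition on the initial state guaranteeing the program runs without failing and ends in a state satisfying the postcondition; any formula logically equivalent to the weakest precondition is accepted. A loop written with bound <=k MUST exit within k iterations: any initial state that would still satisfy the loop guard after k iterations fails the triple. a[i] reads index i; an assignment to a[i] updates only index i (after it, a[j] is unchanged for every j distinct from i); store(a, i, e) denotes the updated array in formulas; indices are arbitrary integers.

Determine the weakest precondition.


Working backward. After the program, the postcondition n + 8 != 3*a[4] + x - 2 ==> a[x + 3] + 6 <= 3*x - 5 must hold; in canonical form it is n != 3*a[4] + x - 10 ==> a[x + 3] <= 3*x - 11.
Before the loop (bound <=1), unroll the exhaustion recursion (WP_0 = exit-now case; WP_j = one more guarded iteration, up to j = 1):
  WP_0: (!(x != -6)) && (n != 3*a[4] + x - 10 ==> a[x + 3] <= 3*x - 11)
  WP_1: (x != -6 ==> ((!(3*x != 2)) && (n != 3*a[4] + 3*x - 18 ==> a[3*x - 5] <= 9*x - 35))) && ((!(x != -6)) ==> (n != 3*a[4] + x - 10 ==> a[x + 3] <= 3*x - 11))
So before the loop: (x != -6 ==> ((!(3*x != 2)) && (n != 3*a[4] + 3*x - 18 ==> a[3*x - 5] <= 9*x - 35))) && ((!(x != -6)) ==> (n != 3*a[4] + x - 10 ==> a[x + 3] <= 3*x - 11))
Then branch requires (x != -6 ==> ((!(3*x != 2)) && (n != 3*store(store(a, x, 3*x + 6), n, 3*x + 8)[4] + 3*x - 18 ==> store(store(a, x, 3*x + 6), n, 3*x + 8)[3*x - 5] <= 9*x - 35))) && ((!(x != -6)) ==> (n != 3*store(store(a, x, 3*x + 6), n, 3*x + 8)[4] + x - 10 ==> store(store(a, x, 3*x + 6), n, 3*x + 8)[x + 3] <= 3*x - 11)); else branch requires (x != -6 ==> ((!(3*x != 2)) && (n != 3*store(a, n, 3*n + 1)[4] + 3*x - 18 ==> store(a, n, 3*n + 1)[3*x - 5] <= 9*x - 35))) && ((!(x != -6)) ==> (n != 3*store(a, n, 3*n + 1)[4] + x - 10 ==> store(a, n, 3*n + 1)[x + 3] <= 3*x - 11)).
Before the if: ((x == n + 1 ==> x == 10) ==> ((x != -6 ==> ((!(3*x != 2)) && (n != 3*store(store(a, x, 3*x + 6), n, 3*x + 8)[4] + 3*x - 18 ==> store(store(a, x, 3*x + 6), n, 3*x + 8)[3*x - 5] <= 9*x - 35))) && ((!(x != -6)) ==> (n != 3*store(store(a, x, 3*x + 6), n, 3*x + 8)[4] + x - 10 ==> store(store(a, x, 3*x + 6), n, 3*x + 8)[x + 3] <= 3*x - 11)))) && ((!(x == n + 1 ==> x == 10)) ==> ((x != -6 ==> ((!(3*x != 2)) && (n != 3*store(a, n, 3*n + 1)[4] + 3*x - 18 ==> store(a, n, 3*n + 1)[3*x - 5] <= 9*x - 35))) && ((!(x != -6)) ==> (n != 3*store(a, n, 3*n + 1)[4] + x - 10 ==> store(a, n, 3*n + 1)[x + 3] <= 3*x - 11))))
Answer: WP = ((x == n + 1 ==> x == 10) ==> ((x != -6 ==> ((!(3*x != 2)) && (n != 3*store(store(a, x, 3*x + 6), n, 3*x + 8)[4] + 3*x - 18 ==> store(store(a, x, 3*x + 6), n, 3*x + 8)[3*x - 5] <= 9*x - 35))) && ((!(x != -6)) ==> (n != 3*store(store(a, x, 3*x + 6), n, 3*x + 8)[4] + x - 10 ==> store(store(a, x, 3*x + 6), n, 3*x + 8)[x + 3] <= 3*x - 11)))) && ((!(x == n + 1 ==> x == 10)) ==> ((x != -6 ==> ((!(3*x != 2)) && (n != 3*store(a, n, 3*n + 1)[4] + 3*x - 18 ==> store(a, n, 3*n + 1)[3*x - 5] <= 9*x - 35))) && ((!(x != -6)) ==> (n != 3*store(a, n, 3*n + 1)[4] + x - 10 ==> store(a, n, 3*n + 1)[x + 3] <= 3*x - 11))))


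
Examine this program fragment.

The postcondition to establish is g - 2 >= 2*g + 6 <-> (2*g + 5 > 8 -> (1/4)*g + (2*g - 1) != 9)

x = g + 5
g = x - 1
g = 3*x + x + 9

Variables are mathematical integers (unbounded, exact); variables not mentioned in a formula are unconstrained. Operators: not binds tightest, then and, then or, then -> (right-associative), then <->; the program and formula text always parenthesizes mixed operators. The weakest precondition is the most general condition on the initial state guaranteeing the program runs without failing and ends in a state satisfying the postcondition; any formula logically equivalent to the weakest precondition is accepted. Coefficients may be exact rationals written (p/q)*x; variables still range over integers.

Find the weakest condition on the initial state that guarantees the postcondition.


Working backward. After the program, the postcondition g - 2 >= 2*g + 6 <-> (2*g + 5 > 8 -> (1/4)*g + (2*g - 1) != 9) must hold; in canonical form it is g <= -8 <-> (2*g > 3 -> (9/4)*g != 10).
Before g := 3*x + x + 9: 4*x <= -17 <-> (8*x > -15 -> 9*x != -41/4)
Before g := x - 1: 4*x <= -17 <-> (8*x > -15 -> 9*x != -41/4)
Before x := g + 5: 4*g <= -37 <-> (8*g > -55 -> 9*g != -221/4)
Answer: WP = 4*g <= -37 <-> (8*g > -55 -> 9*g != -221/4)


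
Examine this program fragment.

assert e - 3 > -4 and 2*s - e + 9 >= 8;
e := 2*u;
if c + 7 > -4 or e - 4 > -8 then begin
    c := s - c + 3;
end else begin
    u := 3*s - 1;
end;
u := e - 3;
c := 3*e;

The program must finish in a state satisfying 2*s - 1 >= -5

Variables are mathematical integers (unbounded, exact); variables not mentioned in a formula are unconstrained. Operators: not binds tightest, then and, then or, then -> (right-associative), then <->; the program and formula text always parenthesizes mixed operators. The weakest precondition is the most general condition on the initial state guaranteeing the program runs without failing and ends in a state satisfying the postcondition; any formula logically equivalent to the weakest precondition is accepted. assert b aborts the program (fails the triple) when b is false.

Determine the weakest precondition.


Working backward. After the program, the postcondition 2*s - 1 >= -5 must hold; in canonical form it is 2*s >= -4.
Before c := 3*e: 2*s >= -4
Before u := e - 3: 2*s >= -4
Then branch requires 2*s >= -4; else branch requires 2*s >= -4.
Before the if: ((c > -11 or e > -4) -> 2*s >= -4) and ((not (c > -11 or e > -4)) -> 2*s >= -4)
Before e := 2*u: ((c > -11 or 2*u > -4) -> 2*s >= -4) and ((not (c > -11 or 2*u > -4)) -> 2*s >= -4)
Before assert e - 3 > -4 and 2*s - e + 9 >= 8: e > -1 and 2*s >= e - 1 and ((c > -11 or 2*u > -4) -> 2*s >= -4) and ((not (c > -11 or 2*u > -4)) -> 2*s >= -4)
Answer: WP = e > -1 and 2*s >= e - 1 and ((c > -11 or 2*u > -4) -> 2*s >= -4) and ((not (c > -11 or 2*u > -4)) -> 2*s >= -4)


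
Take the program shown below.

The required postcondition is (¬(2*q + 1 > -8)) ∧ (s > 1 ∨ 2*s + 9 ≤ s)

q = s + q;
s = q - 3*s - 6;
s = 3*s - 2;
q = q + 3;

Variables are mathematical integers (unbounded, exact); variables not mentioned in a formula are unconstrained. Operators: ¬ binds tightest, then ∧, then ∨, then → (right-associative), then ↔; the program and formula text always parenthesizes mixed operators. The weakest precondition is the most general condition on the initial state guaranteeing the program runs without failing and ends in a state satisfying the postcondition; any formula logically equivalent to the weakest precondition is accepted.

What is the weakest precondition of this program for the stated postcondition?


Working backward. After the program, the postcondition (¬(2*q + 1 > -8)) ∧ (s > 1 ∨ 2*s + 9 ≤ s) must hold; in canonical form it is (¬(2*q > -9)) ∧ (s > 1 ∨ s ≤ -9).
Before q := q + 3: (¬(2*q > -15)) ∧ (s > 1 ∨ s ≤ -9)
Before s := 3*s - 2: (¬(2*q > -15)) ∧ (3*s > 3 ∨ 3*s ≤ -7)
Before s := q - 3*s - 6: (¬(2*q > -15)) ∧ (3*q > 9*s + 21 ∨ 3*q ≤ 9*s + 11)
Before q := s + q: (¬(2*q + 2*s > -15)) ∧ (3*q > 6*s + 21 ∨ 3*q ≤ 6*s + 11)
Answer: WP = (¬(2*q + 2*s > -15)) ∧ (3*q > 6*s + 21 ∨ 3*q ≤ 6*s + 11)


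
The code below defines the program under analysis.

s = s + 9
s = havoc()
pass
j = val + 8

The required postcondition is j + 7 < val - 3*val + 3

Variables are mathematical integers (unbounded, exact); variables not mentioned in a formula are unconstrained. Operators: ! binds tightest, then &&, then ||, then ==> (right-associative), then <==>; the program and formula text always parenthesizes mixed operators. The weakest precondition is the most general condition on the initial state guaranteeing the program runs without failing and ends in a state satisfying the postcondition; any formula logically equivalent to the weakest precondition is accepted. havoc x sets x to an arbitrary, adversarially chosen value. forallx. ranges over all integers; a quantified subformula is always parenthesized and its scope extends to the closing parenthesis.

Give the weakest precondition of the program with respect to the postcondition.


Working backward. After the program, the postcondition j + 7 < val - 3*val + 3 must hold; in canonical form it is j + 2*val < -4.
Before j := val + 8: 3*val < -12
Before skip: 3*val < -12
Before havoc s: 3*val < -12
Before s := s + 9: 3*val < -12
Answer: WP = 3*val < -12


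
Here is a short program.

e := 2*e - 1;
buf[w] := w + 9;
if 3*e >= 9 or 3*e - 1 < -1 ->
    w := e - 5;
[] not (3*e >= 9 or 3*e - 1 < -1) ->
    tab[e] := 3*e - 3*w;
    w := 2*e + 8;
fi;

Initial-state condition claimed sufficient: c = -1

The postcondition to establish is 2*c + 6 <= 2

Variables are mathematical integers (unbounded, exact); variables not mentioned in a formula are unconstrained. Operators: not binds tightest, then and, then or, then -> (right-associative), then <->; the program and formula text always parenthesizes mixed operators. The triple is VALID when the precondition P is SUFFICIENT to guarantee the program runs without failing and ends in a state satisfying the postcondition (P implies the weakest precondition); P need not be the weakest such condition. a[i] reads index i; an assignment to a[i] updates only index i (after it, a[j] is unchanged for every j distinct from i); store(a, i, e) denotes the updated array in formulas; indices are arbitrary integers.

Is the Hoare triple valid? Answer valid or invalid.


Working backward. After the program, the postcondition 2*c + 6 <= 2 must hold; in canonical form it is 2*c <= -4.
Then branch requires 2*c <= -4; else branch requires 2*c <= -4.
Before the if: ((3*e >= 9 or 3*e < 0) -> 2*c <= -4) and ((not (3*e >= 9 or 3*e < 0)) -> 2*c <= -4)
Before buf[w] := w + 9: ((3*e >= 9 or 3*e < 0) -> 2*c <= -4) and ((not (3*e >= 9 or 3*e < 0)) -> 2*c <= -4)
Before e := 2*e - 1: ((6*e >= 12 or 6*e < 3) -> 2*c <= -4) and ((not (6*e >= 12 or 6*e < 3)) -> 2*c <= -4)
The weakest precondition is ((6*e >= 12 or 6*e < 3) -> 2*c <= -4) and ((not (6*e >= 12 or 6*e < 3)) -> 2*c <= -4).
Check whether c = -1 implies it.
Countermodel: at the initial state c = -1, e = 0, the precondition holds but the weakest precondition fails.
Answer: invalid


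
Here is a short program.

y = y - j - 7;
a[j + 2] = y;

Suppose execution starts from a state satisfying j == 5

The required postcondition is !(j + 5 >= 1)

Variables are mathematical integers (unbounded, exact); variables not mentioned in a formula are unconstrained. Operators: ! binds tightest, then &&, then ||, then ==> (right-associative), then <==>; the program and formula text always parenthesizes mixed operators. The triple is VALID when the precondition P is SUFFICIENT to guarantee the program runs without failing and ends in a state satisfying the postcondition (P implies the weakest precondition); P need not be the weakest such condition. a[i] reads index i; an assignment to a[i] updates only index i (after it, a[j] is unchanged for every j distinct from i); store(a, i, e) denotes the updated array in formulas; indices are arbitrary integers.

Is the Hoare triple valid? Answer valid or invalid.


Working backward. After the program, the postcondition !(j + 5 >= 1) must hold; in canonical form it is !(j >= -4).
Before a[j + 2] := y: !(j >= -4)
Before y := y - j - 7: !(j >= -4)
The weakest precondition is !(j >= -4).
Check whether j == 5 implies it.
Countermodel: at the initial state j = 5, the precondition holds but the weakest precondition fails.
Answer: invalid


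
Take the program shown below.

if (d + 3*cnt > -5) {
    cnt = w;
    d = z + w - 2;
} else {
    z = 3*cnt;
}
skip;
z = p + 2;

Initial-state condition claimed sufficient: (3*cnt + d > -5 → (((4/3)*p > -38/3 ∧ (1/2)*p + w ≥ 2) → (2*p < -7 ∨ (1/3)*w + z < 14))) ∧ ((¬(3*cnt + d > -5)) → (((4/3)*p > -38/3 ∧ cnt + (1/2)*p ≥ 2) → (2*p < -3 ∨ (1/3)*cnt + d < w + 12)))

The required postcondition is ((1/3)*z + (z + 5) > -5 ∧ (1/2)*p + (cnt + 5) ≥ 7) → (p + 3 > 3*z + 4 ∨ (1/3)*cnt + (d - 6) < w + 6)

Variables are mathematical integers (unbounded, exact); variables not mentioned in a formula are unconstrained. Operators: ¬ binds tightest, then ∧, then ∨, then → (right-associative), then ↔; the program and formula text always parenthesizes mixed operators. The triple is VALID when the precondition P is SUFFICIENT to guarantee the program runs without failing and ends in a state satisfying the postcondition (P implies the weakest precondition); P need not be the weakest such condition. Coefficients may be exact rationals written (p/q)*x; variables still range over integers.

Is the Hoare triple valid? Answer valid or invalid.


Working backward. After the program, the postcondition ((1/3)*z + (z + 5) > -5 ∧ (1/2)*p + (cnt + 5) ≥ 7) → (p + 3 > 3*z + 4 ∨ (1/3)*cnt + (d - 6) < w + 6) must hold; in canonical form it is ((4/3)*z > -10 ∧ cnt + (1/2)*p ≥ 2) → (p > 3*z + 1 ∨ (1/3)*cnt + d < w + 12).
Before z := p + 2: ((4/3)*p > -38/3 ∧ cnt + (1/2)*p ≥ 2) → (2*p < -7 ∨ (1/3)*cnt + d < w + 12)
Before skip: ((4/3)*p > -38/3 ∧ cnt + (1/2)*p ≥ 2) → (2*p < -7 ∨ (1/3)*cnt + d < w + 12)
Then branch requires ((4/3)*p > -38/3 ∧ (1/2)*p + w ≥ 2) → (2*p < -7 ∨ (1/3)*w + z < 14); else branch requires ((4/3)*p > -38/3 ∧ cnt + (1/2)*p ≥ 2) → (2*p < -7 ∨ (1/3)*cnt + d < w + 12).
Before the if: (3*cnt + d > -5 → (((4/3)*p > -38/3 ∧ (1/2)*p + w ≥ 2) → (2*p < -7 ∨ (1/3)*w + z < 14))) ∧ ((¬(3*cnt + d > -5)) → (((4/3)*p > -38/3 ∧ cnt + (1/2)*p ≥ 2) → (2*p < -7 ∨ (1/3)*cnt + d < w + 12)))
The weakest precondition is (3*cnt + d > -5 → (((4/3)*p > -38/3 ∧ (1/2)*p + w ≥ 2) → (2*p < -7 ∨ (1/3)*w + z < 14))) ∧ ((¬(3*cnt + d > -5)) → (((4/3)*p > -38/3 ∧ cnt + (1/2)*p ≥ 2) → (2*p < -7 ∨ (1/3)*cnt + d < w + 12))).
Check whether (3*cnt + d > -5 → (((4/3)*p > -38/3 ∧ (1/2)*p + w ≥ 2) → (2*p < -7 ∨ (1/3)*w + z < 14))) ∧ ((¬(3*cnt + d > -5)) → (((4/3)*p > -38/3 ∧ cnt + (1/2)*p ≥ 2) → (2*p < -3 ∨ (1/3)*cnt + d < w + 12))) implies it.
Countermodel: at the initial state cnt = 3, d = -14, p = -2, w = -25, z = 0, the precondition holds but the weakest precondition fails.
Answer: invalid


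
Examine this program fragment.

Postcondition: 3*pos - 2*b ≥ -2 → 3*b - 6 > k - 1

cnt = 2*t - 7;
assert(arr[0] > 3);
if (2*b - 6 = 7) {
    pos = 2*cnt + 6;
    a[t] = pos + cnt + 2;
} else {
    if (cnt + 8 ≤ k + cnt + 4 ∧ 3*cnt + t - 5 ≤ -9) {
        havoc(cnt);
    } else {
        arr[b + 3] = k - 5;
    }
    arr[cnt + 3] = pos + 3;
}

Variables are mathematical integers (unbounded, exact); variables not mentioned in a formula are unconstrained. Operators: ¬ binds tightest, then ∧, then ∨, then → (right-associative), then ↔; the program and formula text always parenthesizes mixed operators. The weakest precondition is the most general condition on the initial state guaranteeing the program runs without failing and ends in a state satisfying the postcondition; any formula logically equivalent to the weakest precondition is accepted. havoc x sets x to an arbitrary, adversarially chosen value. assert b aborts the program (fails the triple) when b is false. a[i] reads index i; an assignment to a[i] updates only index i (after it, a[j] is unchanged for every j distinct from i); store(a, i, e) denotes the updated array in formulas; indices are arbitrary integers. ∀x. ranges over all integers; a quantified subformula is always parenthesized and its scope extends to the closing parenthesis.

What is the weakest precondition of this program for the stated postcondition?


Working backward. After the program, the postcondition 3*pos - 2*b ≥ -2 → 3*b - 6 > k - 1 must hold; in canonical form it is 3*pos ≥ 2*b - 2 → 3*b > k + 5.
Then branch requires 6*cnt ≥ 2*b - 20 → 3*b > k + 5; else branch requires ((k ≥ 4 ∧ 3*cnt + t ≤ -4) → (3*pos ≥ 2*b - 2 → 3*b > k + 5)) ∧ ((¬(k ≥ 4 ∧ 3*cnt + t ≤ -4)) → (3*pos ≥ 2*b - 2 → 3*b > k + 5)).
Before the if: (2*b = 13 → (6*cnt ≥ 2*b - 20 → 3*b > k + 5)) ∧ ((¬(2*b = 13)) → (((k ≥ 4 ∧ 3*cnt + t ≤ -4) → (3*pos ≥ 2*b - 2 → 3*b > k + 5)) ∧ ((¬(k ≥ 4 ∧ 3*cnt + t ≤ -4)) → (3*pos ≥ 2*b - 2 → 3*b > k + 5))))
Before assert arr[0] > 3: arr[0] > 3 ∧ (2*b = 13 → (6*cnt ≥ 2*b - 20 → 3*b > k + 5)) ∧ ((¬(2*b = 13)) → (((k ≥ 4 ∧ 3*cnt + t ≤ -4) → (3*pos ≥ 2*b - 2 → 3*b > k + 5)) ∧ ((¬(k ≥ 4 ∧ 3*cnt + t ≤ -4)) → (3*pos ≥ 2*b - 2 → 3*b > k + 5))))
Before cnt := 2*t - 7: arr[0] > 3 ∧ (2*b = 13 → (12*t ≥ 2*b + 22 → 3*b > k + 5)) ∧ ((¬(2*b = 13)) → (((k ≥ 4 ∧ 7*t ≤ 17) → (3*pos ≥ 2*b - 2 → 3*b > k + 5)) ∧ ((¬(k ≥ 4 ∧ 7*t ≤ 17)) → (3*pos ≥ 2*b - 2 → 3*b > k + 5))))
Answer: WP = arr[0] > 3 ∧ (2*b = 13 → (12*t ≥ 2*b + 22 → 3*b > k + 5)) ∧ ((¬(2*b = 13)) → (((k ≥ 4 ∧ 7*t ≤ 17) → (3*pos ≥ 2*b - 2 → 3*b > k + 5)) ∧ ((¬(k ≥ 4 ∧ 7*t ≤ 17)) → (3*pos ≥ 2*b - 2 → 3*b > k + 5))))


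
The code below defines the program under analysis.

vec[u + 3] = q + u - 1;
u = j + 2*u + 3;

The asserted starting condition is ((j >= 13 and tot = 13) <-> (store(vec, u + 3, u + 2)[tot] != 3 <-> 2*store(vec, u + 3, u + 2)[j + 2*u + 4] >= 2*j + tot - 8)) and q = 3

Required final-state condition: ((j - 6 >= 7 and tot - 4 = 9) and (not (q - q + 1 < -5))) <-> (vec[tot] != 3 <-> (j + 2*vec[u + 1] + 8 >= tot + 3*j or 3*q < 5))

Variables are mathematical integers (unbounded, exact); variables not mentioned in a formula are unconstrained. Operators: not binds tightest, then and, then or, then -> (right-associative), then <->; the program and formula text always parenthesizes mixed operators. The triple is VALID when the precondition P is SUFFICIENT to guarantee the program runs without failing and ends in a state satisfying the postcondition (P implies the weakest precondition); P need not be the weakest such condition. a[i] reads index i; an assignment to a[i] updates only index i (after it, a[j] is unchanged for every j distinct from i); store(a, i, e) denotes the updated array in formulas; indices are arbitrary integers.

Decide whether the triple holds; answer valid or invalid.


Working backward. After the program, the postcondition ((j - 6 >= 7 and tot - 4 = 9) and (not (q - q + 1 < -5))) <-> (vec[tot] != 3 <-> (j + 2*vec[u + 1] + 8 >= tot + 3*j or 3*q < 5)) must hold; in canonical form it is (j >= 13 and tot = 13) <-> (vec[tot] != 3 <-> (2*vec[u + 1] >= 2*j + tot - 8 or 3*q < 5)).
Before u := j + 2*u + 3: (j >= 13 and tot = 13) <-> (vec[tot] != 3 <-> (2*vec[j + 2*u + 4] >= 2*j + tot - 8 or 3*q < 5))
Before vec[u + 3] := q + u - 1: (j >= 13 and tot = 13) <-> (store(vec, u + 3, q + u - 1)[tot] != 3 <-> (2*store(vec, u + 3, q + u - 1)[j + 2*u + 4] >= 2*j + tot - 8 or 3*q < 5))
The weakest precondition is (j >= 13 and tot = 13) <-> (store(vec, u + 3, q + u - 1)[tot] != 3 <-> (2*store(vec, u + 3, q + u - 1)[j + 2*u + 4] >= 2*j + tot - 8 or 3*q < 5)).
Check whether ((j >= 13 and tot = 13) <-> (store(vec, u + 3, u + 2)[tot] != 3 <-> 2*store(vec, u + 3, u + 2)[j + 2*u + 4] >= 2*j + tot - 8)) and q = 3 implies it.
Every state satisfying the precondition satisfies the weakest precondition: the implication holds.
Answer: valid


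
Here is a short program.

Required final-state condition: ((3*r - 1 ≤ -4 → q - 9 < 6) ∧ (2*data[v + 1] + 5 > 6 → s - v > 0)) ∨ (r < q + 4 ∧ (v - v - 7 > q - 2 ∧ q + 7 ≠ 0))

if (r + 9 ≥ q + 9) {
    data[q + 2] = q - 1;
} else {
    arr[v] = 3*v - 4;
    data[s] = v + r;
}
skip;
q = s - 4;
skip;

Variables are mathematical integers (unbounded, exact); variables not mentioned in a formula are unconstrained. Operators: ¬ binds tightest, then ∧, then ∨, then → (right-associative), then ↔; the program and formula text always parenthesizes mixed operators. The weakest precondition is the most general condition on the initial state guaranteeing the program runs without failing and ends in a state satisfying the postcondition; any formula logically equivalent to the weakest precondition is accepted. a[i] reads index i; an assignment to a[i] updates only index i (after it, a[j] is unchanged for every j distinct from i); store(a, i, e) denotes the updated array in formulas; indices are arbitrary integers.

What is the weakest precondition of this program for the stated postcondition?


Working backward. After the program, the postcondition ((3*r - 1 ≤ -4 → q - 9 < 6) ∧ (2*data[v + 1] + 5 > 6 → s - v > 0)) ∨ (r < q + 4 ∧ (v - v - 7 > q - 2 ∧ q + 7 ≠ 0)) must hold; in canonical form it is ((3*r ≤ -3 → q < 15) ∧ (2*data[v + 1] > 1 → s > v)) ∨ (r < q + 4 ∧ q < -5 ∧ q ≠ -7).
Before skip: ((3*r ≤ -3 → q < 15) ∧ (2*data[v + 1] > 1 → s > v)) ∨ (r < q + 4 ∧ q < -5 ∧ q ≠ -7)
Before q := s - 4: ((3*r ≤ -3 → s < 19) ∧ (2*data[v + 1] > 1 → s > v)) ∨ (r < s ∧ s < -1 ∧ s ≠ -3)
Before skip: ((3*r ≤ -3 → s < 19) ∧ (2*data[v + 1] > 1 → s > v)) ∨ (r < s ∧ s < -1 ∧ s ≠ -3)
Then branch requires ((3*r ≤ -3 → s < 19) ∧ (2*store(data, q + 2, q - 1)[v + 1] > 1 → s > v)) ∨ (r < s ∧ s < -1 ∧ s ≠ -3); else branch requires ((3*r ≤ -3 → s < 19) ∧ (2*store(data, s, r + v)[v + 1] > 1 → s > v)) ∨ (r < s ∧ s < -1 ∧ s ≠ -3).
Before the if: (r ≥ q → (((3*r ≤ -3 → s < 19) ∧ (2*store(data, q + 2, q - 1)[v + 1] > 1 → s > v)) ∨ (r < s ∧ s < -1 ∧ s ≠ -3))) ∧ ((¬(r ≥ q)) → (((3*r ≤ -3 → s < 19) ∧ (2*store(data, s, r + v)[v + 1] > 1 → s > v)) ∨ (r < s ∧ s < -1 ∧ s ≠ -3)))
Answer: WP = (r ≥ q → (((3*r ≤ -3 → s < 19) ∧ (2*store(data, q + 2, q - 1)[v + 1] > 1 → s > v)) ∨ (r < s ∧ s < -1 ∧ s ≠ -3))) ∧ ((¬(r ≥ q)) → (((3*r ≤ -3 → s < 19) ∧ (2*store(data, s, r + v)[v + 1] > 1 → s > v)) ∨ (r < s ∧ s < -1 ∧ s ≠ -3)))


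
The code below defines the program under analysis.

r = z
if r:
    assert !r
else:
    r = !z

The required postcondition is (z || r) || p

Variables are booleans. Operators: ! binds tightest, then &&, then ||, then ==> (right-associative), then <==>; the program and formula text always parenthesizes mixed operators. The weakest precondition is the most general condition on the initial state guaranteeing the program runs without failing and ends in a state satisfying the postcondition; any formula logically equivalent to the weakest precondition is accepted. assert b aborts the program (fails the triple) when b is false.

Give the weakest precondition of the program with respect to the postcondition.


Working backward. After the program, the postcondition (z || r) || p must hold; in canonical form it is z || r || p.
Then branch requires (!r) && (z || r || p); else branch requires true.
Before the if: r ==> ((!r) && (z || r || p))
Before r := z: z ==> ((!z) && (z || p))
Answer: WP = z ==> ((!z) && (z || p))


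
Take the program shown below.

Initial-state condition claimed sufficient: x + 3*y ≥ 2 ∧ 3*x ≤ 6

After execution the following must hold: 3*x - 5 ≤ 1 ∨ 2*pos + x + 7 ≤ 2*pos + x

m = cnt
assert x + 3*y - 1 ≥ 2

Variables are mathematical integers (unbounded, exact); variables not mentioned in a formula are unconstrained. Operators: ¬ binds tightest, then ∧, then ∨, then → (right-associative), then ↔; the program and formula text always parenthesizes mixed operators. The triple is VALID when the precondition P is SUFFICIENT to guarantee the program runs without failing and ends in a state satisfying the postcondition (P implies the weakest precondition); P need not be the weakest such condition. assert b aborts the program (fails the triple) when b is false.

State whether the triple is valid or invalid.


Working backward. After the program, the postcondition 3*x - 5 ≤ 1 ∨ 2*pos + x + 7 ≤ 2*pos + x must hold; in canonical form it is 3*x ≤ 6.
Before assert x + 3*y - 1 ≥ 2: x + 3*y ≥ 3 ∧ 3*x ≤ 6
Before m := cnt: x + 3*y ≥ 3 ∧ 3*x ≤ 6
The weakest precondition is x + 3*y ≥ 3 ∧ 3*x ≤ 6.
Check whether x + 3*y ≥ 2 ∧ 3*x ≤ 6 implies it.
Countermodel: at the initial state x = 2, y = 0, the precondition holds but the weakest precondition fails.
Answer: invalid


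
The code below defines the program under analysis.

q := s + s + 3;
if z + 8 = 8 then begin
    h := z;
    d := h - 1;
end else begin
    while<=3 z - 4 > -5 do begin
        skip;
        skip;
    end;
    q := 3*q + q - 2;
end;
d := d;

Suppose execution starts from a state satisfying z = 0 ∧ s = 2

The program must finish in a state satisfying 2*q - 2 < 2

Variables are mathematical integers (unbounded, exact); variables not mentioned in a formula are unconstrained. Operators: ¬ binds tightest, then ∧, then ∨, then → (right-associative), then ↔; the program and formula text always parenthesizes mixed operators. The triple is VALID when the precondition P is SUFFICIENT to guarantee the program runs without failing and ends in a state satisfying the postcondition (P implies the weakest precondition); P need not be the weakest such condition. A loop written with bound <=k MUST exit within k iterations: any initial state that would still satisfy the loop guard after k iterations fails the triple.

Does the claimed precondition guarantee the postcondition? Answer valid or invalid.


Working backward. After the program, the postcondition 2*q - 2 < 2 must hold; in canonical form it is 2*q < 4.
Before d := d: 2*q < 4
Then branch requires 2*q < 4; else branch requires (z > -1 → ((z > -1 → ((z > -1 → ((¬(z > -1)) ∧ 8*q < 8)) ∧ ((¬(z > -1)) → 8*q < 8))) ∧ ((¬(z > -1)) → 8*q < 8))) ∧ ((¬(z > -1)) → 8*q < 8).
Before the if: (z = 0 → 2*q < 4) ∧ ((¬(z = 0)) → ((z > -1 → ((z > -1 → ((z > -1 → ((¬(z > -1)) ∧ 8*q < 8)) ∧ ((¬(z > -1)) → 8*q < 8))) ∧ ((¬(z > -1)) → 8*q < 8))) ∧ ((¬(z > -1)) → 8*q < 8)))
Before q := s + s + 3: (z = 0 → 4*s < -2) ∧ ((¬(z = 0)) → ((z > -1 → ((z > -1 → ((z > -1 → ((¬(z > -1)) ∧ 16*s < -16)) ∧ ((¬(z > -1)) → 16*s < -16))) ∧ ((¬(z > -1)) → 16*s < -16))) ∧ ((¬(z > -1)) → 16*s < -16)))
The weakest precondition is (z = 0 → 4*s < -2) ∧ ((¬(z = 0)) → ((z > -1 → ((z > -1 → ((z > -1 → ((¬(z > -1)) ∧ 16*s < -16)) ∧ ((¬(z > -1)) → 16*s < -16))) ∧ ((¬(z > -1)) → 16*s < -16))) ∧ ((¬(z > -1)) → 16*s < -16))).
Check whether z = 0 ∧ s = 2 implies it.
Countermodel: at the initial state s = 2, z = 0, the precondition holds but the weakest precondition fails.
Answer: invalid


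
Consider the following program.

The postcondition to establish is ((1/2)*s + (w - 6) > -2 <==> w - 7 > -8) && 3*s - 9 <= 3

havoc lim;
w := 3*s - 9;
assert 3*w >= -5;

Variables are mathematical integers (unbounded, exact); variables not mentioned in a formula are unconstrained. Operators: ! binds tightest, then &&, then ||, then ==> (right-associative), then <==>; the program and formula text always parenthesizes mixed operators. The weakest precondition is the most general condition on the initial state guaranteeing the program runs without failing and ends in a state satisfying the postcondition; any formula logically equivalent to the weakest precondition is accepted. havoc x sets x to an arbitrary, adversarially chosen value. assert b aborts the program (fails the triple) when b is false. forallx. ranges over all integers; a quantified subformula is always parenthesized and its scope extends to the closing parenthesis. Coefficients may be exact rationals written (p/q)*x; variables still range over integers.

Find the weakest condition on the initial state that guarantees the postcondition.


Working backward. After the program, the postcondition ((1/2)*s + (w - 6) > -2 <==> w - 7 > -8) && 3*s - 9 <= 3 must hold; in canonical form it is ((1/2)*s + w > 4 <==> w > -1) && 3*s <= 12.
Before assert 3*w >= -5: 3*w >= -5 && ((1/2)*s + w > 4 <==> w > -1) && 3*s <= 12
Before w := 3*s - 9: 9*s >= 22 && ((7/2)*s > 13 <==> 3*s > 8) && 3*s <= 12
Before havoc lim: 9*s >= 22 && ((7/2)*s > 13 <==> 3*s > 8) && 3*s <= 12
Answer: WP = 9*s >= 22 && ((7/2)*s > 13 <==> 3*s > 8) && 3*s <= 12


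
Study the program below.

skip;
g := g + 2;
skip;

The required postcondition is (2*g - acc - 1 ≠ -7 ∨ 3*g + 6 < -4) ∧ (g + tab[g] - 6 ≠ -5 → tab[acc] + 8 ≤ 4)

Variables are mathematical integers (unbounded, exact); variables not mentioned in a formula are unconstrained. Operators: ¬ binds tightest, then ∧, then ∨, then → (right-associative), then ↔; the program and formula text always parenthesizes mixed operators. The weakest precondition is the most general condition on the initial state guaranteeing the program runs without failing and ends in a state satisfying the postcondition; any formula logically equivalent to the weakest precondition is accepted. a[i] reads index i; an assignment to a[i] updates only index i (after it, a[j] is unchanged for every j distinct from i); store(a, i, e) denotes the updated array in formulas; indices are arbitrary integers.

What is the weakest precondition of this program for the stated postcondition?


Working backward. After the program, the postcondition (2*g - acc - 1 ≠ -7 ∨ 3*g + 6 < -4) ∧ (g + tab[g] - 6 ≠ -5 → tab[acc] + 8 ≤ 4) must hold; in canonical form it is (2*g ≠ acc - 6 ∨ 3*g < -10) ∧ (tab[g] + g ≠ 1 → tab[acc] ≤ -4).
Before skip: (2*g ≠ acc - 6 ∨ 3*g < -10) ∧ (tab[g] + g ≠ 1 → tab[acc] ≤ -4)
Before g := g + 2: (2*g ≠ acc - 10 ∨ 3*g < -16) ∧ (tab[g + 2] + g ≠ -1 → tab[acc] ≤ -4)
Before skip: (2*g ≠ acc - 10 ∨ 3*g < -16) ∧ (tab[g + 2] + g ≠ -1 → tab[acc] ≤ -4)
Answer: WP = (2*g ≠ acc - 10 ∨ 3*g < -16) ∧ (tab[g + 2] + g ≠ -1 → tab[acc] ≤ -4)


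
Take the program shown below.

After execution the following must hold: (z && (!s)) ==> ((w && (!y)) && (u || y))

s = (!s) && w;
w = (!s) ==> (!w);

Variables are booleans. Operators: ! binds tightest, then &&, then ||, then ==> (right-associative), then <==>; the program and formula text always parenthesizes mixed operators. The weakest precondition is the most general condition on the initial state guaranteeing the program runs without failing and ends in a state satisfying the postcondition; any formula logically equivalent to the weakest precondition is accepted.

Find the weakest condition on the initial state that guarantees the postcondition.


Working backward. After the program, the postcondition (z && (!s)) ==> ((w && (!y)) && (u || y)) must hold; in canonical form it is (z && (!s)) ==> (w && (!y) && (u || y)).
Before w := (!s) ==> (!w): (z && (!s)) ==> (((!s) ==> (!w)) && (!y) && (u || y))
Before s := (!s) && w: (z && (!((!s) && w))) ==> (((!((!s) && w)) ==> (!w)) && (!y) && (u || y))
Answer: WP = (z && (!((!s) && w))) ==> (((!((!s) && w)) ==> (!w)) && (!y) && (u || y))


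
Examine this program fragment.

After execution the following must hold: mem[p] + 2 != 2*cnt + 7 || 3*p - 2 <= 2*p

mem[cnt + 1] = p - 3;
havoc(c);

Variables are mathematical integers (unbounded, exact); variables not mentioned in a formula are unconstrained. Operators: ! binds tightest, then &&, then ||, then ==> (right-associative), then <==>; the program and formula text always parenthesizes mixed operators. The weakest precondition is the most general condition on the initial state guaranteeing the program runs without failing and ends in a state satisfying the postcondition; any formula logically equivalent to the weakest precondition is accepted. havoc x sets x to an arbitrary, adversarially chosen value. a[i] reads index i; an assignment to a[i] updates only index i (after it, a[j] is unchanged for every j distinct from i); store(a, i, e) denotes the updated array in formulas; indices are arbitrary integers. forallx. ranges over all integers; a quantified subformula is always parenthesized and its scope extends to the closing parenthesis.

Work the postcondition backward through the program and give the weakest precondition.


Working backward. After the program, the postcondition mem[p] + 2 != 2*cnt + 7 || 3*p - 2 <= 2*p must hold; in canonical form it is mem[p] != 2*cnt + 5 || p <= 2.
Before havoc c: mem[p] != 2*cnt + 5 || p <= 2
Before mem[cnt + 1] := p - 3: store(mem, cnt + 1, p - 3)[p] != 2*cnt + 5 || p <= 2
Answer: WP = store(mem, cnt + 1, p - 3)[p] != 2*cnt + 5 || p <= 2
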